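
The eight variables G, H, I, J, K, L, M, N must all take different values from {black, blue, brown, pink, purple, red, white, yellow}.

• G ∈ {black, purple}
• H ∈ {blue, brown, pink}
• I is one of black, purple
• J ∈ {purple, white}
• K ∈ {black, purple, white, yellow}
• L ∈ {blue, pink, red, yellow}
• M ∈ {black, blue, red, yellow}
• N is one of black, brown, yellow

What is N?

brown

G and I share exactly the 2 values {black, purple}; by pigeonhole those values go to them, so strike black, purple from J, K, M, N.
J has just one choice, so J = white. Strike white from K.
K's domain is down to {yellow}, so K = yellow. Remove yellow from L, M, N.
So N = brown.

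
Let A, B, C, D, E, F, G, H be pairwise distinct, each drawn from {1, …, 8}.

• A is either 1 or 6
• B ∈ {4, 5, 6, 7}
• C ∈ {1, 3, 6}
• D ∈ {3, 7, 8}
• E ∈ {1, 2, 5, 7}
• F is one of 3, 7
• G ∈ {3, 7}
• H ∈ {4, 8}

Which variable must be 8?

Among the 8 variables, 2 fits only E (and all 8 values in {1, 2, 3, 4, 5, 6, 7, 8} must be used), so E = 2.
The 7 still-open variables draw from only 7 values {1, 3, 4, 5, 6, 7, 8}, so each is used; only B can be 5, hence B = 5.
The 6 still-open variables together cover exactly {1, 3, 4, 6, 7, 8} — 6 values for 6 variables — and 4 appears only in H's list, so H = 4.
The 5 still-open variables together cover exactly {1, 3, 6, 7, 8} — 5 values for 5 variables — and 8 appears only in D's list, so D = 8.

D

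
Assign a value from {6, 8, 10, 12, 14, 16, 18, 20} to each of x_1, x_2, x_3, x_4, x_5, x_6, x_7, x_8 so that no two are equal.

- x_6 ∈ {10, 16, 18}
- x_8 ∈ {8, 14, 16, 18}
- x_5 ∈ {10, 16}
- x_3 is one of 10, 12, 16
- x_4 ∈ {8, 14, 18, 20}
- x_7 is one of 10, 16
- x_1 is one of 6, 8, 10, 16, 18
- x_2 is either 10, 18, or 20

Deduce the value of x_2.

Among the 8 variables, 6 fits only x_1 (and all 8 values in {6, 8, 10, 12, 14, 16, 18, 20} must be used), so x_1 = 6.
The 7 still-open variables together cover exactly {8, 10, 12, 14, 16, 18, 20} — 7 values for 7 variables — and 12 appears only in x_3's list, so x_3 = 12.
x_5 and x_7 between them cover only {10, 16} — a naked pair. Remove those values from x_2, x_6, x_8.
That leaves x_6 = 18. Eliminate 18 elsewhere: x_2, x_4, x_8.
So x_2 = 20.

20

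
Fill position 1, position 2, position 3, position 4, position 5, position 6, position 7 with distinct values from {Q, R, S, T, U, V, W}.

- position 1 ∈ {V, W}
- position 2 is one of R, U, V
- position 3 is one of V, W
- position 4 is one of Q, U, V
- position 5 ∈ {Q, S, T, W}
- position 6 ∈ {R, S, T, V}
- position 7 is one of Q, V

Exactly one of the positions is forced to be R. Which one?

position 2

The 2 variables position 1 and position 3 are confined to {V, W}, which locks those values in; drop them from position 2, position 4, position 5, position 6, position 7.
position 7 must be Q (only option left). Strike Q from position 4, position 5.
position 4's domain is down to {U}, so position 4 = U. Remove U from position 2.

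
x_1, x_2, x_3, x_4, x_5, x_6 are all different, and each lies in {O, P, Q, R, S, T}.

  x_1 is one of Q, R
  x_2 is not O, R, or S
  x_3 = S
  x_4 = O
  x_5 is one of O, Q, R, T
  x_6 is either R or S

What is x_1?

x_3 has just one choice, so x_3 = S. So x_6 can't be S.
That leaves x_4 = O. Remove O from x_5.
x_6 must be R (only option left). So x_1, x_5 can't be R.
So x_1 = Q.

Q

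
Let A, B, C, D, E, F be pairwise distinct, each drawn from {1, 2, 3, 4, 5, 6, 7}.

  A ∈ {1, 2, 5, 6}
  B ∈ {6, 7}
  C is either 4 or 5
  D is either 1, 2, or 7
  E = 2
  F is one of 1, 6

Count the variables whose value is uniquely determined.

3

E's domain is down to {2}, so E = 2. So A, D can't be 2.
Among the 5 still-open variables, 4 fits only C (and all 5 values in {1, 4, 5, 6, 7} must be used), so C = 4.
Among the 4 still-open variables, 5 fits only A (and all 4 values in {1, 5, 6, 7} must be used), so A = 5.
Determined: A=5, C=4, E=2. The other variables each still have more than one consistent value. That makes 3.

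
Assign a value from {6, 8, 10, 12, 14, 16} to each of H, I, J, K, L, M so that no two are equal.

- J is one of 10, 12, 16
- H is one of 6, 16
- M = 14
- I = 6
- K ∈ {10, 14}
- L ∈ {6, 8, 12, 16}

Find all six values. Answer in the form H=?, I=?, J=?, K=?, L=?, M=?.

I must be 6 (only option left). So H, L can't be 6.
M has just one choice, so M = 14. Eliminate 14 elsewhere: K.
That leaves H = 16. Eliminate 16 elsewhere: J, L.
K has just one choice, so K = 10. Eliminate 10 elsewhere: J.
That leaves J = 12. Strike 12 from L.
That leaves L = 8.

H=16, I=6, J=12, K=10, L=8, M=14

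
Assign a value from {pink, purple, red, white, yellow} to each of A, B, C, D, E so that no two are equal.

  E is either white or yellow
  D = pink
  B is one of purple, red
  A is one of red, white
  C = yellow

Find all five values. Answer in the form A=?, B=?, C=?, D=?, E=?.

A=red, B=purple, C=yellow, D=pink, E=white

C must be yellow (only option left). Eliminate yellow elsewhere: E.
D must be pink (only option left).
E must be white (only option left). So A can't be white.
A's domain is down to {red}, so A = red. So B can't be red.
B must be purple (only option left).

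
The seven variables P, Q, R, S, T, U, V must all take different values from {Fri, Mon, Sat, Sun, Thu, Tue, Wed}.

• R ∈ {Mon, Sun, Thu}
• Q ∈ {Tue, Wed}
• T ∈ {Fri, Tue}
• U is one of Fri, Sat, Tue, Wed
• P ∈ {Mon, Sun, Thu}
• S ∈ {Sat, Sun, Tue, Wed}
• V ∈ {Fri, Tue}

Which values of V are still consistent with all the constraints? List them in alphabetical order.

Fri, Tue

The 2 variables T and V are confined to {Fri, Tue}, which locks those values in; drop them from Q, S, U.
Q has just one choice, so Q = Wed. Eliminate Wed elsewhere: S, U.
U's domain is down to {Sat}, so U = Sat. So S can't be Sat.
S has just one choice, so S = Sun. Strike Sun from P, R.
No further eliminations apply; V can still be any of Fri, Tue.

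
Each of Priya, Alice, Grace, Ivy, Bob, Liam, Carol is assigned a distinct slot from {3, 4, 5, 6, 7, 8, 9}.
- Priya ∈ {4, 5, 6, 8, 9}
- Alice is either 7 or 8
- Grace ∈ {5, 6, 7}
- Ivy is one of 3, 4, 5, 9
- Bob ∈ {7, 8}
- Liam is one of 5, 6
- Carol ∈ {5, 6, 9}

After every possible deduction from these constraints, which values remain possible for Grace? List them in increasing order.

The 7 variables together cover exactly {3, 4, 5, 6, 7, 8, 9} — 7 values for 7 variables — and 3 appears only in Ivy's list, so Ivy = 3.
Among the 6 still-open variables, 4 fits only Priya (and all 6 values in {4, 5, 6, 7, 8, 9} must be used), so Priya = 4.
Among the 5 still-open variables, 9 fits only Carol (and all 5 values in {5, 6, 7, 8, 9} must be used), so Carol = 9.
Alice and Bob between them cover only {7, 8} — a naked pair. Remove those values from Grace.
No further eliminations apply; Grace can still be any of 5, 6.

5, 6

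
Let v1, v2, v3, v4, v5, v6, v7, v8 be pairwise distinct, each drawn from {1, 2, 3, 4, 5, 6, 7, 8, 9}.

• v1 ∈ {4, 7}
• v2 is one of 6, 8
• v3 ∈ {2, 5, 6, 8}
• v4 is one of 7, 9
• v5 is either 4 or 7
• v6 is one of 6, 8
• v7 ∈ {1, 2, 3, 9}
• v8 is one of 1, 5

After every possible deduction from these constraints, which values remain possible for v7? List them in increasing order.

1, 2, 3

The 2 variables v1 and v5 are confined to {4, 7}, which locks those values in; drop them from v4.
v4 has just one choice, so v4 = 9. Strike 9 from v7.
v2 and v6 between them cover only {6, 8} — a naked pair. Remove those values from v3.
No further eliminations apply; v7 can still be any of 1, 2, 3.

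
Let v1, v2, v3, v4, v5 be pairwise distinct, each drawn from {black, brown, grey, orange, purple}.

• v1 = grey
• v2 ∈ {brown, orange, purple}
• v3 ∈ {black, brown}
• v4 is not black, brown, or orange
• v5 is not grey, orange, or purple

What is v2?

v1 must be grey (only option left). Eliminate grey elsewhere: v4.
v4's domain is down to {purple}, so v4 = purple. Eliminate purple elsewhere: v2.
The 3 still-open variables together cover exactly {black, brown, orange} — 3 values for 3 variables — and orange appears only in v2's list, so v2 = orange.

orange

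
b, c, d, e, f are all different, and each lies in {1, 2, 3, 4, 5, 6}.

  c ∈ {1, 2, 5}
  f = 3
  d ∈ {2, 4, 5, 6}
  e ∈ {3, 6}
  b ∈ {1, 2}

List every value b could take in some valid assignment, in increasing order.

1, 2

f has just one choice, so f = 3. Remove 3 from e.
e must be 6 (only option left). Eliminate 6 elsewhere: d.
No further eliminations apply; b can still be any of 1, 2.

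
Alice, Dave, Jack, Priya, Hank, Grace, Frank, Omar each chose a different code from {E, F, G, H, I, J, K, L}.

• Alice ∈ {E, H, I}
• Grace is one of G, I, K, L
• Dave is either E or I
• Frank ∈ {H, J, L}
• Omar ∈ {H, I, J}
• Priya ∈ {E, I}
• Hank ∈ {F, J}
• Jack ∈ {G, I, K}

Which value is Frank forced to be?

L

Among the 8 variables, F fits only Hank (and all 8 values in {E, F, G, H, I, J, K, L} must be used), so Hank = F.
The 2 variables Dave and Priya are confined to {E, I}, which locks those values in; drop them from Alice, Jack, Grace, Omar.
Alice must be H (only option left). Remove H from Frank, Omar.
That leaves Omar = J. Remove J from Frank.
So Frank = L.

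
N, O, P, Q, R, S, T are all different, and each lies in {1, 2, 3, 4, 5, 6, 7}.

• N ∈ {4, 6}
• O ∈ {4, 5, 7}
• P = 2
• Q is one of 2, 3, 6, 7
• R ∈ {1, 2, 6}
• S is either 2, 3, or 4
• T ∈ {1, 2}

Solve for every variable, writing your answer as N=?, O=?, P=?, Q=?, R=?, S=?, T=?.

N=4, O=5, P=2, Q=7, R=6, S=3, T=1

P's domain is down to {2}, so P = 2. Eliminate 2 elsewhere: Q, R, S, T.
T must be 1 (only option left). Strike 1 from R.
That leaves R = 6. Remove 6 from N, Q.
N has just one choice, so N = 4. Eliminate 4 elsewhere: O, S.
S must be 3 (only option left). Strike 3 from Q.
That leaves Q = 7. So O can't be 7.
O has just one choice, so O = 5.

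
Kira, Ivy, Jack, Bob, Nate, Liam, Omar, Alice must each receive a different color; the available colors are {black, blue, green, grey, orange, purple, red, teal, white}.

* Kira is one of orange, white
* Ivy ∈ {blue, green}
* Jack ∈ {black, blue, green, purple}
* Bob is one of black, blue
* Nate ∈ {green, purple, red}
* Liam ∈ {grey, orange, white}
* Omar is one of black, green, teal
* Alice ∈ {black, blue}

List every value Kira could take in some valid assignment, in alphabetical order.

The 2 variables Bob and Alice are confined to {black, blue}, which locks those values in; drop them from Ivy, Jack, Omar.
Ivy must be green (only option left). Eliminate green elsewhere: Jack, Nate, Omar.
Jack's domain is down to {purple}, so Jack = purple. So Nate can't be purple.
That leaves Nate = red.
Omar must be teal (only option left).
No further eliminations apply; Kira can still be any of orange, white.

orange, white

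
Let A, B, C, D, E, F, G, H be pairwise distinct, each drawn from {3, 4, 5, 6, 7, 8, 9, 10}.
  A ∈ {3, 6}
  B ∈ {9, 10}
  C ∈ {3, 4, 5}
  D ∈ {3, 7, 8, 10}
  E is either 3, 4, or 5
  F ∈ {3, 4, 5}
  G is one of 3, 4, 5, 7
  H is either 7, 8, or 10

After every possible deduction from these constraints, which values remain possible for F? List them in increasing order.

The 8 variables draw from only 8 values {3, 4, 5, 6, 7, 8, 9, 10}, so each is used; only A can be 6, hence A = 6.
Among the 7 still-open variables, 9 fits only B (and all 7 values in {3, 4, 5, 7, 8, 9, 10} must be used), so B = 9.
C, E, F share exactly the 3 values {3, 4, 5}; by pigeonhole those values go to them, so strike 3, 4, 5 from D, G.
G has just one choice, so G = 7. Remove 7 from D, H.
No further eliminations apply; F can still be any of 3, 4, 5.

3, 4, 5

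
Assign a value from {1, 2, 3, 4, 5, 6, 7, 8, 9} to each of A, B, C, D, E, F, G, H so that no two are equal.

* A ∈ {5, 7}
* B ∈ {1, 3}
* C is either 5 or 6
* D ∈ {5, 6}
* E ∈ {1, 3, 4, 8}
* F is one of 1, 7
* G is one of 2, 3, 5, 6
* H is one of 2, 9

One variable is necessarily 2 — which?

C and D between them cover only {5, 6} — a naked pair. Remove those values from A, G.
A has just one choice, so A = 7. Remove 7 from F.
That leaves F = 1. Strike 1 from B, E.
That leaves B = 3. Eliminate 3 elsewhere: E, G.
So 2 goes to G.

G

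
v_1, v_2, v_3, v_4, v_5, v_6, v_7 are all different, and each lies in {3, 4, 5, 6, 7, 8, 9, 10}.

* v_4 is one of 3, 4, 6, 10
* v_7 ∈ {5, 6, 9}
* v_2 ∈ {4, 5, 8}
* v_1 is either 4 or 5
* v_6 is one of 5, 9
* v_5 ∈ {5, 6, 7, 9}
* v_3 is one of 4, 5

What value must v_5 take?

The 2 variables v_1 and v_3 are confined to {4, 5}, which locks those values in; drop them from v_2, v_4, v_5, v_6, v_7.
v_2 has just one choice, so v_2 = 8.
That leaves v_6 = 9. Eliminate 9 elsewhere: v_5, v_7.
That leaves v_7 = 6. Eliminate 6 elsewhere: v_4, v_5.
So v_5 = 7.

7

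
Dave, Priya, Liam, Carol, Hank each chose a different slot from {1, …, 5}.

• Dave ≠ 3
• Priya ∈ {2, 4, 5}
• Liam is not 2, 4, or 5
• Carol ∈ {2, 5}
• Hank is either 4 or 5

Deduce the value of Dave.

The 5 variables together cover exactly {1, 2, 3, 4, 5} — 5 values for 5 variables — and 3 appears only in Liam's list, so Liam = 3.
The 4 still-open variables draw from only 4 values {1, 2, 4, 5}, so each is used; only Dave can be 1, hence Dave = 1.

1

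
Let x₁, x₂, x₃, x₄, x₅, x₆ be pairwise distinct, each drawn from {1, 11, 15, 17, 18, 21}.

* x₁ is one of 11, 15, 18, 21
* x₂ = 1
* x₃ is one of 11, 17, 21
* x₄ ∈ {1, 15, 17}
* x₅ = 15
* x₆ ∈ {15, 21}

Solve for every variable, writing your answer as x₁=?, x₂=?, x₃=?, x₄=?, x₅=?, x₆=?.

x₁=18, x₂=1, x₃=11, x₄=17, x₅=15, x₆=21

x₂'s domain is down to {1}, so x₂ = 1. Remove 1 from x₄.
x₅ has just one choice, so x₅ = 15. So x₁, x₄, x₆ can't be 15.
x₆'s domain is down to {21}, so x₆ = 21. Remove 21 from x₁, x₃.
That leaves x₄ = 17. Eliminate 17 elsewhere: x₃.
x₃ must be 11 (only option left). Strike 11 from x₁.
That leaves x₁ = 18.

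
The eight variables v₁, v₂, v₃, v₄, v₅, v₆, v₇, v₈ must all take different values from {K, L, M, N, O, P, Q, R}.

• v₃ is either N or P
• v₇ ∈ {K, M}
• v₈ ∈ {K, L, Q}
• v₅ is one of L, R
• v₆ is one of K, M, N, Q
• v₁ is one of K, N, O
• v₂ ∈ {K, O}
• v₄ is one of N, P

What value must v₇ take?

M

The 8 variables together cover exactly {K, L, M, N, O, P, Q, R} — 8 values for 8 variables — and R appears only in v₅'s list, so v₅ = R.
The 7 still-open variables draw from only 7 values {K, L, M, N, O, P, Q}, so each is used; only v₈ can be L, hence v₈ = L.
The 6 still-open variables draw from only 6 values {K, M, N, O, P, Q}, so each is used; only v₆ can be Q, hence v₆ = Q.
Among the 5 still-open variables, M fits only v₇ (and all 5 values in {K, M, N, O, P} must be used), so v₇ = M.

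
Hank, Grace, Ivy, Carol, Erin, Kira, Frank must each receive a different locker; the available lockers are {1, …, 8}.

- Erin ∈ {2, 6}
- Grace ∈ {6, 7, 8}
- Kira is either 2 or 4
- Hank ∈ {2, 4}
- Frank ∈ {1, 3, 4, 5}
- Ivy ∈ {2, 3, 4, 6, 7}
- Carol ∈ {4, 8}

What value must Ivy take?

Hank and Kira between them cover only {2, 4} — a naked pair. Remove those values from Ivy, Carol, Erin, Frank.
Carol has just one choice, so Carol = 8. Remove 8 from Grace.
Erin has just one choice, so Erin = 6. So Grace, Ivy can't be 6.
That leaves Grace = 7. Remove 7 from Ivy.
So Ivy = 3.

3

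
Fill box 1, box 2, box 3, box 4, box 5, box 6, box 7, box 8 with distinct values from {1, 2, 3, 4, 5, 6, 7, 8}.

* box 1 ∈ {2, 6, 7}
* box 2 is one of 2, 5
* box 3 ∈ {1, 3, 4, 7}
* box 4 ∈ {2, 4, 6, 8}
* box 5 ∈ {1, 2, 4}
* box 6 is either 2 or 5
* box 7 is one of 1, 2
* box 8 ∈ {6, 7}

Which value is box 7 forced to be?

The 8 variables together cover exactly {1, 2, 3, 4, 5, 6, 7, 8} — 8 values for 8 variables — and 3 appears only in box 3's list, so box 3 = 3.
The 7 still-open variables together cover exactly {1, 2, 4, 5, 6, 7, 8} — 7 values for 7 variables — and 8 appears only in box 4's list, so box 4 = 8.
The 6 still-open variables draw from only 6 values {1, 2, 4, 5, 6, 7}, so each is used; only box 5 can be 4, hence box 5 = 4.
Among the 5 still-open variables, 1 fits only box 7 (and all 5 values in {1, 2, 5, 6, 7} must be used), so box 7 = 1.

1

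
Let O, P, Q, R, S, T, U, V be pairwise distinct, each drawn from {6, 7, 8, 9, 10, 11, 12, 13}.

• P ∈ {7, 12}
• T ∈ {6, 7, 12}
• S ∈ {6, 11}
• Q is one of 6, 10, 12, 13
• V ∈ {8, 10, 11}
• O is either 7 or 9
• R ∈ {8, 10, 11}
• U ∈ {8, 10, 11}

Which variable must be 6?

S

Among the 8 variables, 9 fits only O (and all 8 values in {6, 7, 8, 9, 10, 11, 12, 13} must be used), so O = 9.
The 7 still-open variables draw from only 7 values {6, 7, 8, 10, 11, 12, 13}, so each is used; only Q can be 13, hence Q = 13.
The 3 variables R, U, V are confined to {8, 10, 11}, which locks those values in; drop them from S.
So 6 goes to S.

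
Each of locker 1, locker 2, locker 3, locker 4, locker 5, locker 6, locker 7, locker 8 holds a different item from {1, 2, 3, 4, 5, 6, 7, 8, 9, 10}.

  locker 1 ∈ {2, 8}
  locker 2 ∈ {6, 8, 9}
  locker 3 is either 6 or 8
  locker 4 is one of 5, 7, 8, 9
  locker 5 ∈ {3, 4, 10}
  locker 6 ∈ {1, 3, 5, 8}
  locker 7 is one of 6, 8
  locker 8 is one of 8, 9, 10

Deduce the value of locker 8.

10

locker 3 and locker 7 share exactly the 2 values {6, 8}; by pigeonhole those values go to them, so strike 6, 8 from locker 1, locker 2, locker 4, locker 6, locker 8.
locker 1's domain is down to {2}, so locker 1 = 2.
locker 2 has just one choice, so locker 2 = 9. So locker 4, locker 8 can't be 9.
So locker 8 = 10.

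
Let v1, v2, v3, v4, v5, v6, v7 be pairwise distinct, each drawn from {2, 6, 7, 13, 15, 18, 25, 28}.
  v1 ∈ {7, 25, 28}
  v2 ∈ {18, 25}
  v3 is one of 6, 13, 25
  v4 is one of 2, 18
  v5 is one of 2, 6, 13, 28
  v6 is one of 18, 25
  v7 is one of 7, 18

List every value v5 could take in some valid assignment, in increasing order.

The 2 variables v2 and v6 are confined to {18, 25}, which locks those values in; drop them from v1, v3, v4, v7.
v4's domain is down to {2}, so v4 = 2. Strike 2 from v5.
That leaves v7 = 7. Eliminate 7 elsewhere: v1.
v1 has just one choice, so v1 = 28. Remove 28 from v5.
No further eliminations apply; v5 can still be any of 6, 13.

6, 13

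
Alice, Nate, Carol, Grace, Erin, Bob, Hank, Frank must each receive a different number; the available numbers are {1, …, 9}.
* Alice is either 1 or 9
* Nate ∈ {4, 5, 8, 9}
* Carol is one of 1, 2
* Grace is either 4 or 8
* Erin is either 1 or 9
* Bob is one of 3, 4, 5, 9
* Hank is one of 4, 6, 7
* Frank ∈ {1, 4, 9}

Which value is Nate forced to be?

Alice and Erin between them cover only {1, 9} — a naked pair. Remove those values from Nate, Carol, Bob, Frank.
Carol must be 2 (only option left).
Frank's domain is down to {4}, so Frank = 4. Strike 4 from Nate, Grace, Bob, Hank.
That leaves Grace = 8. Remove 8 from Nate.
So Nate = 5.

5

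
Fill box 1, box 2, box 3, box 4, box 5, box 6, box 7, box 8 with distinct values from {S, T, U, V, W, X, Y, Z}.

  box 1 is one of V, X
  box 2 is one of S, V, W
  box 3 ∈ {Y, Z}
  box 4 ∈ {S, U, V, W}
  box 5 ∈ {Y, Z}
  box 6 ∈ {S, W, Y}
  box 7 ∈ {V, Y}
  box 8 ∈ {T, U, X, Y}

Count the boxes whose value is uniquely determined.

4

Among the 8 variables, T fits only box 8 (and all 8 values in {S, T, U, V, W, X, Y, Z} must be used), so box 8 = T.
The 7 still-open variables draw from only 7 values {S, U, V, W, X, Y, Z}, so each is used; only box 4 can be U, hence box 4 = U.
The 6 still-open variables together cover exactly {S, V, W, X, Y, Z} — 6 values for 6 variables — and X appears only in box 1's list, so box 1 = X.
The 2 variables box 3 and box 5 are confined to {Y, Z}, which locks those values in; drop them from box 6, box 7.
box 7's domain is down to {V}, so box 7 = V. Eliminate V elsewhere: box 2.
Determined: box 1=X, box 4=U, box 7=V, box 8=T. The other boxes each still have more than one consistent value. That makes 4.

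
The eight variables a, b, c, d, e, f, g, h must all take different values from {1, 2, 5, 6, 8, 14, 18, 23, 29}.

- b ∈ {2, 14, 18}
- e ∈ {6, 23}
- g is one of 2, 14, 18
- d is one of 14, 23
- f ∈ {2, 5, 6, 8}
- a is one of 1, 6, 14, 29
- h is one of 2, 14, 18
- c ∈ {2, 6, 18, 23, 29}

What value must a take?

1

b, g, h share exactly the 3 values {2, 14, 18}; by pigeonhole those values go to them, so strike 2, 14, 18 from a, c, d, f.
d must be 23 (only option left). So c, e can't be 23.
e must be 6 (only option left). Remove 6 from a, c, f.
That leaves c = 29. Eliminate 29 elsewhere: a.
So a = 1.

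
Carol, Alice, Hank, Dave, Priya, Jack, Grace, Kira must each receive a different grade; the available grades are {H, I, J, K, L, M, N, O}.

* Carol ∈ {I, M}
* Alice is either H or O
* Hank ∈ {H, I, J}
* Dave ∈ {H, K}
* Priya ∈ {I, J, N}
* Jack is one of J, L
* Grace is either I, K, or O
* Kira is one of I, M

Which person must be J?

Among the 8 variables, L fits only Jack (and all 8 values in {H, I, J, K, L, M, N, O} must be used), so Jack = L.
The 7 still-open variables draw from only 7 values {H, I, J, K, M, N, O}, so each is used; only Priya can be N, hence Priya = N.
The 6 still-open variables draw from only 6 values {H, I, J, K, M, O}, so each is used; only Hank can be J, hence Hank = J.

Hank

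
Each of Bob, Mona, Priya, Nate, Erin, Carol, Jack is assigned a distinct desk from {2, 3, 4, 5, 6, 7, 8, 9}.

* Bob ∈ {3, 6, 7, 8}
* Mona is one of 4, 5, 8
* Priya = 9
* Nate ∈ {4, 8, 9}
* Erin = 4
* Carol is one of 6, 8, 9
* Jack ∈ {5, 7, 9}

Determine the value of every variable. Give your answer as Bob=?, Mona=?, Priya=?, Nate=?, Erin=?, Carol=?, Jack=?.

Bob=3, Mona=5, Priya=9, Nate=8, Erin=4, Carol=6, Jack=7

Priya's domain is down to {9}, so Priya = 9. Eliminate 9 elsewhere: Nate, Carol, Jack.
That leaves Erin = 4. Eliminate 4 elsewhere: Mona, Nate.
Nate has just one choice, so Nate = 8. So Bob, Mona, Carol can't be 8.
Carol must be 6 (only option left). Eliminate 6 elsewhere: Bob.
Mona has just one choice, so Mona = 5. So Jack can't be 5.
Jack has just one choice, so Jack = 7. Eliminate 7 elsewhere: Bob.
Bob's domain is down to {3}, so Bob = 3.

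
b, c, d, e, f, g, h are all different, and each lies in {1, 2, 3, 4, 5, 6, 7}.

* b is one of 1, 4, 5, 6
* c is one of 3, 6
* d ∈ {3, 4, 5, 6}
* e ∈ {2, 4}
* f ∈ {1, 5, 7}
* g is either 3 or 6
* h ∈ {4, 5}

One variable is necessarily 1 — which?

b

The 7 variables draw from only 7 values {1, 2, 3, 4, 5, 6, 7}, so each is used; only e can be 2, hence e = 2.
The 6 still-open variables draw from only 6 values {1, 3, 4, 5, 6, 7}, so each is used; only f can be 7, hence f = 7.
The 5 still-open variables draw from only 5 values {1, 3, 4, 5, 6}, so each is used; only b can be 1, hence b = 1.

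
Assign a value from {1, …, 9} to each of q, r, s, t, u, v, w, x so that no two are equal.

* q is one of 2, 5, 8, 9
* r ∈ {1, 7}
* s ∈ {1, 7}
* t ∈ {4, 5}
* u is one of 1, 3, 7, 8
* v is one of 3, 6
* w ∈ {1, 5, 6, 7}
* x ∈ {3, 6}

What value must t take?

r and s between them cover only {1, 7} — a naked pair. Remove those values from u, w.
v and x between them cover only {3, 6} — a naked pair. Remove those values from u, w.
u must be 8 (only option left). Remove 8 from q.
That leaves w = 5. Remove 5 from q, t.
So t = 4.

4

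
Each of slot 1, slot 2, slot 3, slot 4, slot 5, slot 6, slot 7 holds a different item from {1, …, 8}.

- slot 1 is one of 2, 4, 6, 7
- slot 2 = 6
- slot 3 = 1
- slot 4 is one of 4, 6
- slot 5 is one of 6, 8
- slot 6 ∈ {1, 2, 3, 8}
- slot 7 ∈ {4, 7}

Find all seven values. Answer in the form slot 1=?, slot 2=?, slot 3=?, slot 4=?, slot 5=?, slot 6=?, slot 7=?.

slot 1=2, slot 2=6, slot 3=1, slot 4=4, slot 5=8, slot 6=3, slot 7=7

slot 2 has just one choice, so slot 2 = 6. Eliminate 6 elsewhere: slot 1, slot 4, slot 5.
slot 3 must be 1 (only option left). Strike 1 from slot 6.
slot 4 must be 4 (only option left). So slot 1, slot 7 can't be 4.
slot 5 has just one choice, so slot 5 = 8. Strike 8 from slot 6.
slot 7 has just one choice, so slot 7 = 7. Strike 7 from slot 1.
That leaves slot 1 = 2. Remove 2 from slot 6.
That leaves slot 6 = 3.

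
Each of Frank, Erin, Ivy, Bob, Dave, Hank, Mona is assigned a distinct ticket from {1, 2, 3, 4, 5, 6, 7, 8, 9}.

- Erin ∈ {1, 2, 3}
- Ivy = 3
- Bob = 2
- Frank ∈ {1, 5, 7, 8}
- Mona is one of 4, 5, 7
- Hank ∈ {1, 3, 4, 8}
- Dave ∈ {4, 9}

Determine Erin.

Ivy must be 3 (only option left). Strike 3 from Erin, Hank.
Bob must be 2 (only option left). So Erin can't be 2.
So Erin = 1.

1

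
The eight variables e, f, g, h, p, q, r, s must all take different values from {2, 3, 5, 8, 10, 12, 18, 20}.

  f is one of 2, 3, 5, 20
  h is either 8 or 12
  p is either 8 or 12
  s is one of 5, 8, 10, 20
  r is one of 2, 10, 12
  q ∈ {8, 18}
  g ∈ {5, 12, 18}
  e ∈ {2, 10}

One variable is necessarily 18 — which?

The 8 variables together cover exactly {2, 3, 5, 8, 10, 12, 18, 20} — 8 values for 8 variables — and 3 appears only in f's list, so f = 3.
The 7 still-open variables draw from only 7 values {2, 5, 8, 10, 12, 18, 20}, so each is used; only s can be 20, hence s = 20.
Among the 6 still-open variables, 5 fits only g (and all 6 values in {2, 5, 8, 10, 12, 18} must be used), so g = 5.
The 5 still-open variables draw from only 5 values {2, 8, 10, 12, 18}, so each is used; only q can be 18, hence q = 18.

q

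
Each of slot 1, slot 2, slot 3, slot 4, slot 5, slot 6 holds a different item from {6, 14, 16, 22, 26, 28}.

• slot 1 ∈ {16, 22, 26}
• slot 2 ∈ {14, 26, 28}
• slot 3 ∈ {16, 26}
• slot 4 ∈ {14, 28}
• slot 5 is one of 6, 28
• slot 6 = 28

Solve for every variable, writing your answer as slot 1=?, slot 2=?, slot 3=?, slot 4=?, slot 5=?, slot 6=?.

slot 6's domain is down to {28}, so slot 6 = 28. Remove 28 from slot 2, slot 4, slot 5.
slot 4's domain is down to {14}, so slot 4 = 14. So slot 2 can't be 14.
slot 5 has just one choice, so slot 5 = 6.
That leaves slot 2 = 26. Strike 26 from slot 1, slot 3.
slot 3 has just one choice, so slot 3 = 16. Eliminate 16 elsewhere: slot 1.
slot 1 has just one choice, so slot 1 = 22.

slot 1=22, slot 2=26, slot 3=16, slot 4=14, slot 5=6, slot 6=28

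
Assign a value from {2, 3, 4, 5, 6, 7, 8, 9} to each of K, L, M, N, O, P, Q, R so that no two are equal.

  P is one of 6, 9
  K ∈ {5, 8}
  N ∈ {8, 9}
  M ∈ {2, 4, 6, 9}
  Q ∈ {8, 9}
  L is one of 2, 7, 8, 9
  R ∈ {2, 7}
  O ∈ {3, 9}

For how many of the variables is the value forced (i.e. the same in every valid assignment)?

The 8 variables together cover exactly {2, 3, 4, 5, 6, 7, 8, 9} — 8 values for 8 variables — and 3 appears only in O's list, so O = 3.
The 7 still-open variables draw from only 7 values {2, 4, 5, 6, 7, 8, 9}, so each is used; only M can be 4, hence M = 4.
Among the 6 still-open variables, 5 fits only K (and all 6 values in {2, 5, 6, 7, 8, 9} must be used), so K = 5.
Among the 5 still-open variables, 6 fits only P (and all 5 values in {2, 6, 7, 8, 9} must be used), so P = 6.
N and Q between them cover only {8, 9} — a naked pair. Remove those values from L.
Determined: K=5, M=4, O=3, P=6. The other variables each still have more than one consistent value. That makes 4.

4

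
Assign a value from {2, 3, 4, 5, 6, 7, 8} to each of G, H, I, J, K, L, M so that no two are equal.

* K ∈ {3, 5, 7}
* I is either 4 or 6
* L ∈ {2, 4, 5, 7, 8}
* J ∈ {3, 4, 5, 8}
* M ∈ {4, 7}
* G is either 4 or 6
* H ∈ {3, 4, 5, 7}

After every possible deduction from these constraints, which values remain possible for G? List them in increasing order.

4, 6

The 7 variables together cover exactly {2, 3, 4, 5, 6, 7, 8} — 7 values for 7 variables — and 2 appears only in L's list, so L = 2.
The 6 still-open variables together cover exactly {3, 4, 5, 6, 7, 8} — 6 values for 6 variables — and 8 appears only in J's list, so J = 8.
G and I share exactly the 2 values {4, 6}; by pigeonhole those values go to them, so strike 4, 6 from H, M.
M's domain is down to {7}, so M = 7. Remove 7 from H, K.
No further eliminations apply; G can still be any of 4, 6.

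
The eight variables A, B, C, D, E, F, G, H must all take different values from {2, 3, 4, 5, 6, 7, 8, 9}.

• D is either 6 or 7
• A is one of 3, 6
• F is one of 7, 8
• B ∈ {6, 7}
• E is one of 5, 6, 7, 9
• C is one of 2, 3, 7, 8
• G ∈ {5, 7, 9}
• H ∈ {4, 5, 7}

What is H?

4

The 8 variables together cover exactly {2, 3, 4, 5, 6, 7, 8, 9} — 8 values for 8 variables — and 2 appears only in C's list, so C = 2.
The 7 still-open variables together cover exactly {3, 4, 5, 6, 7, 8, 9} — 7 values for 7 variables — and 3 appears only in A's list, so A = 3.
The 6 still-open variables draw from only 6 values {4, 5, 6, 7, 8, 9}, so each is used; only H can be 4, hence H = 4.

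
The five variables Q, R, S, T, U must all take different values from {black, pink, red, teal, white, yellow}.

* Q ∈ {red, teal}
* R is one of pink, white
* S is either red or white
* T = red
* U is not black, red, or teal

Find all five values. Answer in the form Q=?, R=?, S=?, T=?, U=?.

T must be red (only option left). Eliminate red elsewhere: Q, S.
Q has just one choice, so Q = teal.
S must be white (only option left). Strike white from R, U.
R must be pink (only option left). Remove pink from U.
U must be yellow (only option left).

Q=teal, R=pink, S=white, T=red, U=yellow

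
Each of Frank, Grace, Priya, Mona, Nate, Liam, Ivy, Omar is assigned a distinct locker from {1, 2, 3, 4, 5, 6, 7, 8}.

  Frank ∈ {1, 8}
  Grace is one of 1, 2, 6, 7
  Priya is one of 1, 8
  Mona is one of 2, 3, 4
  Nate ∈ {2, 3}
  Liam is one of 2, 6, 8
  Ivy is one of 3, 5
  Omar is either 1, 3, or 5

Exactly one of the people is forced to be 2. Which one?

The 8 variables draw from only 8 values {1, 2, 3, 4, 5, 6, 7, 8}, so each is used; only Mona can be 4, hence Mona = 4.
The 7 still-open variables draw from only 7 values {1, 2, 3, 5, 6, 7, 8}, so each is used; only Grace can be 7, hence Grace = 7.
Among the 6 still-open variables, 6 fits only Liam (and all 6 values in {1, 2, 3, 5, 6, 8} must be used), so Liam = 6.
The 5 still-open variables together cover exactly {1, 2, 3, 5, 8} — 5 values for 5 variables — and 2 appears only in Nate's list, so Nate = 2.

Nate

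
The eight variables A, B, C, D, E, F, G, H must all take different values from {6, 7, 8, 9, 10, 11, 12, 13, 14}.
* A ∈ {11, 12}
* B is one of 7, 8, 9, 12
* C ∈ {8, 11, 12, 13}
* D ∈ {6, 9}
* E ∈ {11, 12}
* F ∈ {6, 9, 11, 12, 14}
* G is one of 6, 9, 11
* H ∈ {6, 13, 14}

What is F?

14

The 8 variables together cover exactly {6, 7, 8, 9, 11, 12, 13, 14} — 8 values for 8 variables — and 7 appears only in B's list, so B = 7.
The 7 still-open variables draw from only 7 values {6, 8, 9, 11, 12, 13, 14}, so each is used; only C can be 8, hence C = 8.
Among the 6 still-open variables, 13 fits only H (and all 6 values in {6, 9, 11, 12, 13, 14} must be used), so H = 13.
The 5 still-open variables draw from only 5 values {6, 9, 11, 12, 14}, so each is used; only F can be 14, hence F = 14.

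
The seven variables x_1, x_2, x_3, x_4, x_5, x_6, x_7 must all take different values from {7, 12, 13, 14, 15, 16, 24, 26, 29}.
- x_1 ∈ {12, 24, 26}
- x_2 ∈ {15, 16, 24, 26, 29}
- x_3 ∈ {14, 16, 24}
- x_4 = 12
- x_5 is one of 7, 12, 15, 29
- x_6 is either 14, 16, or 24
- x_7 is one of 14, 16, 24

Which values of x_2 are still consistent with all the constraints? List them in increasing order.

15, 29

x_4's domain is down to {12}, so x_4 = 12. So x_1, x_5 can't be 12.
x_3, x_6, x_7 between them cover only {14, 16, 24} — a naked triple. Remove those values from x_1, x_2.
x_1's domain is down to {26}, so x_1 = 26. Strike 26 from x_2.
No further eliminations apply; x_2 can still be any of 15, 29.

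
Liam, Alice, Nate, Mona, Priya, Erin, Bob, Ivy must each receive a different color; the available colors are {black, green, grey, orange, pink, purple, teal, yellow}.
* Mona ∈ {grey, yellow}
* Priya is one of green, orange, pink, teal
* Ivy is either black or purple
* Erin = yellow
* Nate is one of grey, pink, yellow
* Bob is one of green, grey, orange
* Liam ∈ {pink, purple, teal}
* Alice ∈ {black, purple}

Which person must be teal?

Liam

Erin's domain is down to {yellow}, so Erin = yellow. Remove yellow from Nate, Mona.
Mona must be grey (only option left). So Nate, Bob can't be grey.
Nate has just one choice, so Nate = pink. Strike pink from Liam, Priya.
Alice and Ivy share exactly the 2 values {black, purple}; by pigeonhole those values go to them, so strike black, purple from Liam.
So teal goes to Liam.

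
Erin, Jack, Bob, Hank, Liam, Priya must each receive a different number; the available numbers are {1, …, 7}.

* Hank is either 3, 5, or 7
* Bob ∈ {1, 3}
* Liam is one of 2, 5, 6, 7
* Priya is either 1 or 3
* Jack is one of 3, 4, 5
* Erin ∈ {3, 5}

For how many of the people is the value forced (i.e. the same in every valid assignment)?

3

Bob and Priya share exactly the 2 values {1, 3}; by pigeonhole those values go to them, so strike 1, 3 from Erin, Jack, Hank.
Erin must be 5 (only option left). Eliminate 5 elsewhere: Jack, Hank, Liam.
Jack's domain is down to {4}, so Jack = 4.
Hank's domain is down to {7}, so Hank = 7. Remove 7 from Liam.
Determined: Erin=5, Jack=4, Hank=7. The other people each still have more than one consistent value. That makes 3.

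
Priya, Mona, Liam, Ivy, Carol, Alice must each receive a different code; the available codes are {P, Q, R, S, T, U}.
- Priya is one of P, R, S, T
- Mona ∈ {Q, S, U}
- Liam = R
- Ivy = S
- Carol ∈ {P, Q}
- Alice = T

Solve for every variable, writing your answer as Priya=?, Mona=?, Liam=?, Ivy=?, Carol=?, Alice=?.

Liam must be R (only option left). So Priya can't be R.
Ivy's domain is down to {S}, so Ivy = S. Strike S from Priya, Mona.
Alice has just one choice, so Alice = T. Eliminate T elsewhere: Priya.
Priya's domain is down to {P}, so Priya = P. So Carol can't be P.
That leaves Carol = Q. Strike Q from Mona.
Mona's domain is down to {U}, so Mona = U.

Priya=P, Mona=U, Liam=R, Ivy=S, Carol=Q, Alice=T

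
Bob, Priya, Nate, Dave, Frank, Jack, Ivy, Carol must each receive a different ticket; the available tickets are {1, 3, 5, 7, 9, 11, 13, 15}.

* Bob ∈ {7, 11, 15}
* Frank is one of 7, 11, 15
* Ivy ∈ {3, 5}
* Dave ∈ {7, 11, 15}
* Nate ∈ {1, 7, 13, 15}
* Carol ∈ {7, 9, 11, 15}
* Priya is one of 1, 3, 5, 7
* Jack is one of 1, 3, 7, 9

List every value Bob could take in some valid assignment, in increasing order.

Among the 8 variables, 13 fits only Nate (and all 8 values in {1, 3, 5, 7, 9, 11, 13, 15} must be used), so Nate = 13.
The 3 variables Bob, Dave, Frank are confined to {7, 11, 15}, which locks those values in; drop them from Priya, Jack, Carol.
Carol must be 9 (only option left). Strike 9 from Jack.
No further eliminations apply; Bob can still be any of 7, 11, 15.

7, 11, 15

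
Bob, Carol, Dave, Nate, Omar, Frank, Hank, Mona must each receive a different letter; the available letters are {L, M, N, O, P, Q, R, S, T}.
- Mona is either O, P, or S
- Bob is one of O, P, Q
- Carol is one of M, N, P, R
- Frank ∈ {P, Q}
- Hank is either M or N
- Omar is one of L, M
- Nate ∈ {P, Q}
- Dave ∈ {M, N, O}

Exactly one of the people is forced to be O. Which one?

Bob

The 8 variables draw from only 8 values {L, M, N, O, P, Q, R, S}, so each is used; only Omar can be L, hence Omar = L.
The 7 still-open variables together cover exactly {M, N, O, P, Q, R, S} — 7 values for 7 variables — and R appears only in Carol's list, so Carol = R.
The 6 still-open variables together cover exactly {M, N, O, P, Q, S} — 6 values for 6 variables — and S appears only in Mona's list, so Mona = S.
Nate and Frank between them cover only {P, Q} — a naked pair. Remove those values from Bob.
So O goes to Bob.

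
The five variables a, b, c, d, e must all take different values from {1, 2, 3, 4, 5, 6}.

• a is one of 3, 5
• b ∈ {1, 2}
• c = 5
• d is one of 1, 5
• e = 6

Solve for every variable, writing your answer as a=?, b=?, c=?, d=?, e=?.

c must be 5 (only option left). So a, d can't be 5.
d's domain is down to {1}, so d = 1. Eliminate 1 elsewhere: b.
That leaves e = 6.
a's domain is down to {3}, so a = 3.
b must be 2 (only option left).

a=3, b=2, c=5, d=1, e=6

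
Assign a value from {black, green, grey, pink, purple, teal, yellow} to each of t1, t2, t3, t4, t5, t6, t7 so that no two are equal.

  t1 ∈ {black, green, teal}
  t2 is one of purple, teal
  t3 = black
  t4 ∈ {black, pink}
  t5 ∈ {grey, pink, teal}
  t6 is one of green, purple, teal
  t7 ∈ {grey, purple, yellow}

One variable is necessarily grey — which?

t5

t3's domain is down to {black}, so t3 = black. So t1, t4 can't be black.
t4 must be pink (only option left). Strike pink from t5.
Among the 5 still-open variables, yellow fits only t7 (and all 5 values in {green, grey, purple, teal, yellow} must be used), so t7 = yellow.
Among the 4 still-open variables, grey fits only t5 (and all 4 values in {green, grey, purple, teal} must be used), so t5 = grey.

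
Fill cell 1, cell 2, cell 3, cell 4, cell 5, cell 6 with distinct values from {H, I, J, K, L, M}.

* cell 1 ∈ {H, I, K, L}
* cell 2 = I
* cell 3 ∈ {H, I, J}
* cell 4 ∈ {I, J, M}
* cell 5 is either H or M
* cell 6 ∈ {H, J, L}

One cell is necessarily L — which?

cell 6

cell 2 must be I (only option left). Remove I from cell 1, cell 3, cell 4.
Among the 5 still-open variables, K fits only cell 1 (and all 5 values in {H, J, K, L, M} must be used), so cell 1 = K.
Among the 4 still-open variables, L fits only cell 6 (and all 4 values in {H, J, L, M} must be used), so cell 6 = L.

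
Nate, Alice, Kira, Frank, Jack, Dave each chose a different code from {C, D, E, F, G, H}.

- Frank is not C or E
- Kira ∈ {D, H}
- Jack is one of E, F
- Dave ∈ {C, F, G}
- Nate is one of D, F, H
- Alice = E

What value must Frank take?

G

Alice's domain is down to {E}, so Alice = E. Strike E from Jack.
Jack's domain is down to {F}, so Jack = F. Strike F from Nate, Frank, Dave.
The 4 still-open variables together cover exactly {C, D, G, H} — 4 values for 4 variables — and C appears only in Dave's list, so Dave = C.
The 3 still-open variables draw from only 3 values {D, G, H}, so each is used; only Frank can be G, hence Frank = G.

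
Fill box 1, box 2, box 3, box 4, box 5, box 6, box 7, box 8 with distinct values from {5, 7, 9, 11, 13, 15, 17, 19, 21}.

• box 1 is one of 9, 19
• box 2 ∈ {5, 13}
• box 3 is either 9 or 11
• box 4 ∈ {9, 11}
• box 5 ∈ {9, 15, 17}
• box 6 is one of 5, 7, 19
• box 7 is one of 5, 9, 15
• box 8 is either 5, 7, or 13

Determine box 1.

19

The 8 variables together cover exactly {5, 7, 9, 11, 13, 15, 17, 19} — 8 values for 8 variables — and 17 appears only in box 5's list, so box 5 = 17.
Among the 7 still-open variables, 15 fits only box 7 (and all 7 values in {5, 7, 9, 11, 13, 15, 19} must be used), so box 7 = 15.
The 2 variables box 3 and box 4 are confined to {9, 11}, which locks those values in; drop them from box 1.
So box 1 = 19.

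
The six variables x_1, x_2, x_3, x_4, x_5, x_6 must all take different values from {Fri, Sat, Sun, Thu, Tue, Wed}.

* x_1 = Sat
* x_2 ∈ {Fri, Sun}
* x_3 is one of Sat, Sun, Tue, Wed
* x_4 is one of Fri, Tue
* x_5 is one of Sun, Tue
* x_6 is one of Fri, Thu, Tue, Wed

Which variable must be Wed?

x_3

x_1's domain is down to {Sat}, so x_1 = Sat. So x_3 can't be Sat.
The 5 still-open variables draw from only 5 values {Fri, Sun, Thu, Tue, Wed}, so each is used; only x_6 can be Thu, hence x_6 = Thu.
Among the 4 still-open variables, Wed fits only x_3 (and all 4 values in {Fri, Sun, Tue, Wed} must be used), so x_3 = Wed.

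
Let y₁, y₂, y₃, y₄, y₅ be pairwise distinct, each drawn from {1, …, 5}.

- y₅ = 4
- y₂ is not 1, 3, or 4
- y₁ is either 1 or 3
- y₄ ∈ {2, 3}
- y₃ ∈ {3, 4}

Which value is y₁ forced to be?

y₅'s domain is down to {4}, so y₅ = 4. Strike 4 from y₃.
y₃'s domain is down to {3}, so y₃ = 3. Remove 3 from y₁, y₄.
So y₁ = 1.

1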